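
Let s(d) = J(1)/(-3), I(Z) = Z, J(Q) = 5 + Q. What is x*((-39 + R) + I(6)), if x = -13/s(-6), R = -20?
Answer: -689/2 ≈ -344.50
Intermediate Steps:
s(d) = -2 (s(d) = (5 + 1)/(-3) = 6*(-⅓) = -2)
x = 13/2 (x = -13/(-2) = -13*(-½) = 13/2 ≈ 6.5000)
x*((-39 + R) + I(6)) = 13*((-39 - 20) + 6)/2 = 13*(-59 + 6)/2 = (13/2)*(-53) = -689/2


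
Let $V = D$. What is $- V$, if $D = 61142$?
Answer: $-61142$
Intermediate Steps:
$V = 61142$
$- V = \left(-1\right) 61142 = -61142$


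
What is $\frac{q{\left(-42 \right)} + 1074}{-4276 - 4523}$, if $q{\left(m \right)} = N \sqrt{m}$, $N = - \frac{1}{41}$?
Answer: $- \frac{358}{2933} + \frac{i \sqrt{42}}{360759} \approx -0.12206 + 1.7964 \cdot 10^{-5} i$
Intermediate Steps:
$N = - \frac{1}{41}$ ($N = \left(-1\right) \frac{1}{41} = - \frac{1}{41} \approx -0.02439$)
$q{\left(m \right)} = - \frac{\sqrt{m}}{41}$
$\frac{q{\left(-42 \right)} + 1074}{-4276 - 4523} = \frac{- \frac{\sqrt{-42}}{41} + 1074}{-4276 - 4523} = \frac{- \frac{i \sqrt{42}}{41} + 1074}{-8799} = \left(- \frac{i \sqrt{42}}{41} + 1074\right) \left(- \frac{1}{8799}\right) = \left(1074 - \frac{i \sqrt{42}}{41}\right) \left(- \frac{1}{8799}\right) = - \frac{358}{2933} + \frac{i \sqrt{42}}{360759}$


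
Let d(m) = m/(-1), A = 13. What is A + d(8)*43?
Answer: -331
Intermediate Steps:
d(m) = -m (d(m) = m*(-1) = -m)
A + d(8)*43 = 13 - 1*8*43 = 13 - 8*43 = 13 - 344 = -331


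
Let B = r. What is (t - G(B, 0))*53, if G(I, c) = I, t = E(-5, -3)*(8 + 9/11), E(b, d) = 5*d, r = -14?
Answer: -68953/11 ≈ -6268.5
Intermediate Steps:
B = -14
t = -1455/11 (t = (5*(-3))*(8 + 9/11) = -15*(8 + 9*(1/11)) = -15*(8 + 9/11) = -15*97/11 = -1455/11 ≈ -132.27)
(t - G(B, 0))*53 = (-1455/11 - 1*(-14))*53 = (-1455/11 + 14)*53 = -1301/11*53 = -68953/11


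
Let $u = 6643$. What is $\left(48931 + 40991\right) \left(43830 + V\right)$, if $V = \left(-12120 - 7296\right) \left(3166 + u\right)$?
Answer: $-17121842458308$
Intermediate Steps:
$V = -190451544$ ($V = \left(-12120 - 7296\right) \left(3166 + 6643\right) = \left(-12120 - 7296\right) 9809 = \left(-19416\right) 9809 = -190451544$)
$\left(48931 + 40991\right) \left(43830 + V\right) = \left(48931 + 40991\right) \left(43830 - 190451544\right) = 89922 \left(-190407714\right) = -17121842458308$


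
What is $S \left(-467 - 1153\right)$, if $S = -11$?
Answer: $17820$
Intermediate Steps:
$S \left(-467 - 1153\right) = - 11 \left(-467 - 1153\right) = \left(-11\right) \left(-1620\right) = 17820$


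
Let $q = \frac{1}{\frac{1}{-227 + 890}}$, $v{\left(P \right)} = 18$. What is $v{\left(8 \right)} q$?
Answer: $11934$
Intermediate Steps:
$q = 663$ ($q = \frac{1}{\frac{1}{663}} = 663$)
$v{\left(8 \right)} q = 18 \cdot 663 = 11934$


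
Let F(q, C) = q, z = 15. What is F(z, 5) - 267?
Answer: -252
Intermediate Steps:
F(z, 5) - 267 = 15 - 267 = -252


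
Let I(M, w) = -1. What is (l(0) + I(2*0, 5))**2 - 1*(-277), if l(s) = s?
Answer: 278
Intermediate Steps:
(l(0) + I(2*0, 5))**2 - 1*(-277) = (0 - 1)**2 - 1*(-277) = (-1)**2 + 277 = 1 + 277 = 278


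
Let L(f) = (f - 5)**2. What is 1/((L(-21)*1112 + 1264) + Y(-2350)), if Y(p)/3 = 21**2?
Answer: 1/754299 ≈ 1.3257e-6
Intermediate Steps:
L(f) = (-5 + f)**2
Y(p) = 1323 (Y(p) = 3*21**2 = 3*441 = 1323)
1/((L(-21)*1112 + 1264) + Y(-2350)) = 1/(((-5 - 21)**2*1112 + 1264) + 1323) = 1/(((-26)**2*1112 + 1264) + 1323) = 1/((676*1112 + 1264) + 1323) = 1/((751712 + 1264) + 1323) = 1/(752976 + 1323) = 1/754299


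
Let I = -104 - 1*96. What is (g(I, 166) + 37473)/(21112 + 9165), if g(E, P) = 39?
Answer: 37512/30277 ≈ 1.2390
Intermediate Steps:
I = -200 (I = -104 - 96 = -200)
(g(I, 166) + 37473)/(21112 + 9165) = (39 + 37473)/(21112 + 9165) = 37512/30277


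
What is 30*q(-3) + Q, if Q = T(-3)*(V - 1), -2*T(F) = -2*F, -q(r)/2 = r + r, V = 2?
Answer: 357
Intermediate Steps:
q(r) = -4*r (q(r) = -2*(r + r) = -4*r)
T(F) = F (T(F) = -(-1)*F = F)
Q = -3 (Q = -3*(2 - 1) = -3*1 = -3)
30*q(-3) + Q = 30*(-4*(-3)) - 3 = 30*12 - 3 = 360 - 3 = 357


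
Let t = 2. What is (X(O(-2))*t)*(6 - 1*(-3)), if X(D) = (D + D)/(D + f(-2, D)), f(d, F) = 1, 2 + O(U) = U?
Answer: 48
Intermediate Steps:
O(U) = -2 + U
X(D) = 2*D/(1 + D) (X(D) = (D + D)/(D + 1) = (2*D)/(1 + D) = 2*D/(1 + D))
(X(O(-2))*t)*(6 - 1*(-3)) = ((2*(-2 - 2)/(1 + (-2 - 2)))*2)*(6 - 1*(-3)) = ((2*(-4)/(1 - 4))*2)*(6 + 3) = ((2*(-4)/(-3))*2)*9 = ((2*(-4)*(-⅓))*2)*9 = ((8/3)*2)*9 = (16/3)*9 = 48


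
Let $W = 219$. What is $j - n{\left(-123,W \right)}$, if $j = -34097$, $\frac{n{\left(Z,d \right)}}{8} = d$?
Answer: $-35849$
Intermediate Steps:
$n{\left(Z,d \right)} = 8 d$
$j - n{\left(-123,W \right)} = -34097 - 8 \cdot 219 = -34097 - 1752 = -35849$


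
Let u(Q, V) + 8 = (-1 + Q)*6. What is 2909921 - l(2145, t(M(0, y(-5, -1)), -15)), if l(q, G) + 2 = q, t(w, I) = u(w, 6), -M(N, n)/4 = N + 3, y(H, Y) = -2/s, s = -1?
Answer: 2907778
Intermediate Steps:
u(Q, V) = -14 + 6*Q (u(Q, V) = -8 + (-1 + Q)*6 = -8 + (-6 + 6*Q) = -14 + 6*Q)
y(H, Y) = 2 (y(H, Y) = -2/(-1) = -2*(-1) = 2)
M(N, n) = -12 - 4*N (M(N, n) = -4*(N + 3) = -4*(3 + N) = -12 - 4*N)
t(w, I) = -14 + 6*w
l(q, G) = -2 + q
2909921 - l(2145, t(M(0, y(-5, -1)), -15)) = 2909921 - (-2 + 2145) = 2909921 - 1*2143 = 2909921 - 2143 = 2907778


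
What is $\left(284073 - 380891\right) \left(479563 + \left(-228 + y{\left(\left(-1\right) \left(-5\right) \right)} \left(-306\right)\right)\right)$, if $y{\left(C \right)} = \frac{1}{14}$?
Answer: $- \frac{324842979056}{7} \approx -4.6406 \cdot 10^{10}$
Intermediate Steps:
$y{\left(C \right)} = \frac{1}{14}$
$\left(284073 - 380891\right) \left(479563 + \left(-228 + y{\left(\left(-1\right) \left(-5\right) \right)} \left(-306\right)\right)\right) = \left(284073 - 380891\right) \left(479563 + \left(-228 + \frac{1}{14} \left(-306\right)\right)\right) = - 96818 \left(479563 - \frac{1749}{7}\right) = \left(-96818\right) \frac{3355192}{7} = - \frac{324842979056}{7}$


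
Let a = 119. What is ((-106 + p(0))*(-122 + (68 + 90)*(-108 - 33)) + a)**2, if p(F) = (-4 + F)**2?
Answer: 4064735822161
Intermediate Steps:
((-106 + p(0))*(-122 + (68 + 90)*(-108 - 33)) + a)**2 = ((-106 + (-4 + 0)**2)*(-122 + (68 + 90)*(-108 - 33)) + 119)**2 = ((-106 + (-4)**2)*(-122 + 158*(-141)) + 119)**2 = ((-106 + 16)*(-122 - 22278) + 119)**2 = (-90*(-22400) + 119)**2 = (2016000 + 119)**2 = 2016119**2 = 4064735822161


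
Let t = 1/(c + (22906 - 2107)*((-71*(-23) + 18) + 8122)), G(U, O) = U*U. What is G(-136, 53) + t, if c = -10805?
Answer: 3759456675713/203257822 ≈ 18496.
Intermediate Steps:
G(U, O) = U²
t = 1/203257822 (t = 1/(-10805 + (22906 - 2107)*((-71*(-23) + 18) + 8122)) = 1/(-10805 + 20799*((1633 + 18) + 8122)) = 1/(-10805 + 20799*(1651 + 8122)) = 1/(-10805 + 20799*9773) = 1/(-10805 + 203268627) = 1/203257822 ≈ 4.9199e-9)
G(-136, 53) + t = (-136)² + 1/203257822 = 18496 + 1/203257822 = 3759456675713/203257822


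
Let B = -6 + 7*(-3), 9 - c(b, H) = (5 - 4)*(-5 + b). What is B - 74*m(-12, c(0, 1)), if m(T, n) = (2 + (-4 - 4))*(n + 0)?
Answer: 6189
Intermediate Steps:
c(b, H) = 14 - b (c(b, H) = 9 - (5 - 4)*(-5 + b) = 9 - (-5 + b) = 9 + (5 - b) = 14 - b)
m(T, n) = -6*n (m(T, n) = (2 - 8)*n = -6*n)
B = -27 (B = -6 - 21 = -27)
B - 74*m(-12, c(0, 1)) = -27 - (-444)*(14 - 1*0) = -27 - (-444)*(14 + 0) = -27 - (-444)*14 = -27 - 74*(-84) = -27 + 6216 = 6189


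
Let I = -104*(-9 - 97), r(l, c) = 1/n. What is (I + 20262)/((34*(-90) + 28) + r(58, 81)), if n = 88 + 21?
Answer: -3410174/330487 ≈ -10.319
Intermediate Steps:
n = 109
r(l, c) = 1/109
I = 11024 (I = -104*(-106) = 11024)
(I + 20262)/((34*(-90) + 28) + r(58, 81)) = (11024 + 20262)/((34*(-90) + 28) + 1/109) = 31286/((-3060 + 28) + 1/109) = 31286/(-3032 + 1/109) = 31286/(-330487/109) = 31286*(-109/330487) = -3410174/330487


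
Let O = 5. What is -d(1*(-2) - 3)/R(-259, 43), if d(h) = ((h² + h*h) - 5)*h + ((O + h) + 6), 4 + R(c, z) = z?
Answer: 73/13 ≈ 5.6154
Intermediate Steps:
R(c, z) = -4 + z
d(h) = 11 + h + h*(-5 + 2*h²) (d(h) = ((h² + h*h) - 5)*h + ((5 + h) + 6) = ((h² + h²) - 5)*h + (11 + h) = (2*h² - 5)*h + (11 + h) = (-5 + 2*h²)*h + (11 + h) = h*(-5 + 2*h²) + (11 + h) = 11 + h + h*(-5 + 2*h²))
-d(1*(-2) - 3)/R(-259, 43) = -(11 - 4*(1*(-2) - 3) + 2*(1*(-2) - 3)³)/(-4 + 43) = -(11 - 4*(-2 - 3) + 2*(-2 - 3)³)/39 = -(11 - 4*(-5) + 2*(-5)³)/39 = -(11 + 20 + 2*(-125))/39 = -(11 + 20 - 250)/39 = -(-219)/39 = -1*(-73/13) = 73/13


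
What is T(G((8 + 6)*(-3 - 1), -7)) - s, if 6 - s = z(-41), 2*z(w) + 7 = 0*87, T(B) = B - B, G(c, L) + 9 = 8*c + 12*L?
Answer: -19/2 ≈ -9.5000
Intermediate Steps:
G(c, L) = -9 + 8*c + 12*L (G(c, L) = -9 + (8*c + 12*L) = -9 + 8*c + 12*L)
T(B) = 0
z(w) = -7/2 (z(w) = -7/2 + (0*87)/2 = -7/2 + (½)*0 = -7/2 + 0 = -7/2)
s = 19/2 (s = 6 - 1*(-7/2) = 6 + 7/2 = 19/2 ≈ 9.5000)
T(G((8 + 6)*(-3 - 1), -7)) - s = 0 - 1*19/2 = 0 - 19/2 = -19/2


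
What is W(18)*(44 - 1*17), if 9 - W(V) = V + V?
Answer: -729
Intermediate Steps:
W(V) = 9 - 2*V (W(V) = 9 - (V + V) = 9 - 2*V)
W(18)*(44 - 1*17) = (9 - 2*18)*(44 - 1*17) = (9 - 36)*(44 - 17) = -27*27 = -729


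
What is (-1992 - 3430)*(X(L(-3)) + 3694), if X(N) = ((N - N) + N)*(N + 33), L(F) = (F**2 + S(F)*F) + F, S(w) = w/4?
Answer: -174992339/8 ≈ -2.1874e+7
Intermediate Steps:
S(w) = w/4 (S(w) = w*(1/4) = w/4)
L(F) = F + 5*F**2/4 (L(F) = (F**2 + (F/4)*F) + F = (F**2 + F**2/4) + F = 5*F**2/4 + F = F + 5*F**2/4)
X(N) = N*(33 + N) (X(N) = (0 + N)*(33 + N) = N*(33 + N))
(-1992 - 3430)*(X(L(-3)) + 3694) = (-1992 - 3430)*(((1/4)*(-3)*(4 + 5*(-3)))*(33 + (1/4)*(-3)*(4 + 5*(-3))) + 3694) = -5422*(((1/4)*(-3)*(4 - 15))*(33 + (1/4)*(-3)*(4 - 15)) + 3694) = -5422*(((1/4)*(-3)*(-11))*(33 + (1/4)*(-3)*(-11)) + 3694) = -5422*(33*(33 + 33/4)/4 + 3694) = -5422*((33/4)*(165/4) + 3694) = -5422*(5445/16 + 3694) = -5422*64549/16 = -174992339/8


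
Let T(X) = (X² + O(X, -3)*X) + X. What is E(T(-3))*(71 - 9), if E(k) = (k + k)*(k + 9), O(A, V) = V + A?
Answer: 98208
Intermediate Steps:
O(A, V) = A + V
T(X) = X + X² + X*(-3 + X) (T(X) = (X² + (X - 3)*X) + X = (X² + (-3 + X)*X) + X = (X² + X*(-3 + X)) + X = X + X² + X*(-3 + X))
E(k) = 2*k*(9 + k) (E(k) = (2*k)*(9 + k) = 2*k*(9 + k))
E(T(-3))*(71 - 9) = (2*(2*(-3)*(-1 - 3))*(9 + 2*(-3)*(-1 - 3)))*(71 - 9) = (2*(2*(-3)*(-4))*(9 + 2*(-3)*(-4)))*62 = (2*24*(9 + 24))*62 = (2*24*33)*62 = 1584*62 = 98208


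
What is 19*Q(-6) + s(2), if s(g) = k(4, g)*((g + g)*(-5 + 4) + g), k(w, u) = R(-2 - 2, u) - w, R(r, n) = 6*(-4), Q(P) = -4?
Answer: -20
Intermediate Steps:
R(r, n) = -24
k(w, u) = -24 - w
s(g) = 28*g (s(g) = (-24 - 1*4)*((g + g)*(-5 + 4) + g) = (-24 - 4)*((2*g)*(-1) + g) = -28*(-2*g + g) = -(-28)*g = 28*g)
19*Q(-6) + s(2) = 19*(-4) + 28*2 = -76 + 56 = -20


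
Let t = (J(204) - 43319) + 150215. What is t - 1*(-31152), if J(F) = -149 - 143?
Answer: 137756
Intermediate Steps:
J(F) = -292
t = 106604 (t = (-292 - 43319) + 150215 = -43611 + 150215 = 106604)
t - 1*(-31152) = 106604 - 1*(-31152) = 106604 + 31152 = 137756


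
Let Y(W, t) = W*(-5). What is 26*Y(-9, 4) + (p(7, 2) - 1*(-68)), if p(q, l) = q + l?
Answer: 1247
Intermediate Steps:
Y(W, t) = -5*W
p(q, l) = l + q
26*Y(-9, 4) + (p(7, 2) - 1*(-68)) = 26*(-5*(-9)) + ((2 + 7) - 1*(-68)) = 26*45 + (9 + 68) = 1170 + 77 = 1247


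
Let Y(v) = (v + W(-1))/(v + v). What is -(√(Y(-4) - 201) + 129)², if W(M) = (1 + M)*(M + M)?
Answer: -(258 + I*√802)²/4 ≈ -16441.0 - 3653.2*I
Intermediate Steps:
W(M) = 2*M*(1 + M) (W(M) = (1 + M)*(2*M) = 2*M*(1 + M))
Y(v) = ½ (Y(v) = (v + 2*(-1)*(1 - 1))/(v + v) = (v + 2*(-1)*0)/((2*v)) = (v + 0)*(1/(2*v)) = v*(1/(2*v)) = ½)
-(√(Y(-4) - 201) + 129)² = -(√(½ - 201) + 129)² = -(√(-401/2) + 129)² = -(I*√802/2 + 129)² = -(129 + I*√802/2)²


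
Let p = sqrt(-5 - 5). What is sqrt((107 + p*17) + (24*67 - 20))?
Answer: sqrt(1695 + 17*I*sqrt(10)) ≈ 41.176 + 0.6528*I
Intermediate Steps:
p = I*sqrt(10) (p = sqrt(-10) = I*sqrt(10) ≈ 3.1623*I)
sqrt((107 + p*17) + (24*67 - 20)) = sqrt((107 + (I*sqrt(10))*17) + (24*67 - 20)) = sqrt((107 + 17*I*sqrt(10)) + (1608 - 20)) = sqrt((107 + 17*I*sqrt(10)) + 1588) = sqrt(1695 + 17*I*sqrt(10))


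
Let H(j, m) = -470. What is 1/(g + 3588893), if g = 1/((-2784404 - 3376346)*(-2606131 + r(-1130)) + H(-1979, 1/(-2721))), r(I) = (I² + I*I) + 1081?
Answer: 315738437030/1133151466487907791 ≈ 2.7864e-7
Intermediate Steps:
r(I) = 1081 + 2*I² (r(I) = (I² + I²) + 1081 = 2*I² + 1081 = 1081 + 2*I²)
g = 1/315738437030 (g = 1/((-2784404 - 3376346)*(-2606131 + (1081 + 2*(-1130)²)) - 470) = 1/(-6160750*(-2606131 + (1081 + 2*1276900)) - 470) = 1/(-6160750*(-2606131 + (1081 + 2553800)) - 470) = 1/(-6160750*(-2606131 + 2554881) - 470) = 1/(-6160750*(-51250) - 470) = 1/(315738437500 - 470) = 1/315738437030 ≈ 3.1672e-12)
1/(g + 3588893) = 1/(1/315738437030 + 3588893) = 1/(1133151466487907791/315738437030) = 315738437030/1133151466487907791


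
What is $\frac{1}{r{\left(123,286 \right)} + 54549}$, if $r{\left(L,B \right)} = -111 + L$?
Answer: $\frac{1}{54561} \approx 1.8328 \cdot 10^{-5}$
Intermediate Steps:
$\frac{1}{r{\left(123,286 \right)} + 54549} = \frac{1}{\left(-111 + 123\right) + 54549} = \frac{1}{12 + 54549} = \frac{1}{54561}$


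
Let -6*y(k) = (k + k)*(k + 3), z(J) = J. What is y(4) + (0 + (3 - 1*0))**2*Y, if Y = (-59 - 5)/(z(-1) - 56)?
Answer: 44/57 ≈ 0.77193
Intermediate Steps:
Y = 64/57 (Y = (-59 - 5)/(-1 - 56) = -64/(-57) = -64*(-1/57) = 64/57 ≈ 1.1228)
y(k) = -k*(3 + k)/3 (y(k) = -(k + k)*(k + 3)/6 = -2*k*(3 + k)/6 = -k*(3 + k)/3)
y(4) + (0 + (3 - 1*0))**2*Y = -1/3*4*(3 + 4) + (0 + (3 - 1*0))**2*(64/57) = -1/3*4*7 + (0 + (3 + 0))**2*(64/57) = -28/3 + (0 + 3)**2*(64/57) = -28/3 + 3**2*(64/57) = -28/3 + 9*(64/57) = -28/3 + 192/19 = 44/57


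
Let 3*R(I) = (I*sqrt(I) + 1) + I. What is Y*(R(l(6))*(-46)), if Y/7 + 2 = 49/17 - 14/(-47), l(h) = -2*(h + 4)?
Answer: 5769274/2397 + 12145840*I*sqrt(5)/2397 ≈ 2406.9 + 11330.0*I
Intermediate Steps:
l(h) = -8 - 2*h (l(h) = -2*(4 + h) = -8 - 2*h)
R(I) = 1/3 + I/3 + I**(3/2)/3 (R(I) = ((I*sqrt(I) + 1) + I)/3 = ((I**(3/2) + 1) + I)/3 = ((1 + I**(3/2)) + I)/3 = (1 + I + I**(3/2))/3 = 1/3 + I/3 + I**(3/2)/3)
Y = 6601/799 (Y = -14 + 7*(49/17 - 14/(-47)) = -14 + 7*(49*(1/17) - 14*(-1/47)) = -14 + 7*(49/17 + 14/47) = -14 + 7*(2541/799) = -14 + 17787/799 = 6601/799 ≈ 8.2616)
Y*(R(l(6))*(-46)) = 6601*((1/3 + (-8 - 2*6)/3 + (-8 - 2*6)**(3/2)/3)*(-46))/799 = 6601*((1/3 + (-8 - 12)/3 + (-8 - 12)**(3/2)/3)*(-46))/799 = 6601*((1/3 + (1/3)*(-20) + (-20)**(3/2)/3)*(-46))/799 = 6601*((1/3 - 20/3 + (-40*I*sqrt(5))/3)*(-46))/799 = 6601*((1/3 - 20/3 - 40*I*sqrt(5)/3)*(-46))/799 = 6601*((-19/3 - 40*I*sqrt(5)/3)*(-46))/799 = 6601*(874/3 + 1840*I*sqrt(5)/3)/799 = 5769274/2397 + 12145840*I*sqrt(5)/2397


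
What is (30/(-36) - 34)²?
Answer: 43681/36 ≈ 1213.4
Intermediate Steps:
(30/(-36) - 34)² = (30*(-1/36) - 34)² = (-⅚ - 34)² = (-209/6)² = 43681/36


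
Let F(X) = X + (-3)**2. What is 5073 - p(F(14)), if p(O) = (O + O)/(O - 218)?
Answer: 989281/195 ≈ 5073.2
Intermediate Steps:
F(X) = 9 + X (F(X) = X + 9 = 9 + X)
p(O) = 2*O/(-218 + O) (p(O) = (2*O)/(-218 + O) = 2*O/(-218 + O))
5073 - p(F(14)) = 5073 - 2*(9 + 14)/(-218 + (9 + 14)) = 5073 - 2*23/(-218 + 23) = 5073 - 2*23/(-195) = 5073 - 2*23*(-1)/195 = 5073 - 1*(-46/195) = 5073 + 46/195 = 989281/195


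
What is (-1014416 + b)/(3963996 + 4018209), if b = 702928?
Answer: -311488/7982205 ≈ -0.039023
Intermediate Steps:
(-1014416 + b)/(3963996 + 4018209) = (-1014416 + 702928)/(3963996 + 4018209) = -311488/7982205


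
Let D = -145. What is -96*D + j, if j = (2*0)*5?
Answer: 13920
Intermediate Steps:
j = 0 (j = 0*5 = 0)
-96*D + j = -96*(-145) + 0 = 13920 + 0 = 13920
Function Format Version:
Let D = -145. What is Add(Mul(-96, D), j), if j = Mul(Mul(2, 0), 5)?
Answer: 13920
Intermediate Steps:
j = 0 (j = Mul(0, 5) = 0)
Add(Mul(-96, D), j) = Add(Mul(-96, -145), 0) = Add(13920, 0) = 13920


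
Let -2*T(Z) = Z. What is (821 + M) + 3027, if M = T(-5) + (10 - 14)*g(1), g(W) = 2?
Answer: 7685/2 ≈ 3842.5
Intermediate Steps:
T(Z) = -Z/2
M = -11/2 (M = -½*(-5) + (10 - 14)*2 = 5/2 - 4*2 = 5/2 - 8 = -11/2 ≈ -5.5000)
(821 + M) + 3027 = (821 - 11/2) + 3027 = 1631/2 + 3027 = 7685/2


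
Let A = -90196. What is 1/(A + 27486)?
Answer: -1/62710 ≈ -1.5946e-5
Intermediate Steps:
1/(A + 27486) = 1/(-90196 + 27486) = 1/(-62710) = -1/62710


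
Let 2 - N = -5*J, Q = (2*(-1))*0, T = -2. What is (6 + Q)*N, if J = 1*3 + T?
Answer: 42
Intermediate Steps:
J = 1 (J = 1*3 - 2 = 3 - 2 = 1)
Q = 0 (Q = -2*0 = 0)
N = 7 (N = 2 - (-5) = 2 - 1*(-5) = 2 + 5 = 7)
(6 + Q)*N = (6 + 0)*7 = 6*7 = 42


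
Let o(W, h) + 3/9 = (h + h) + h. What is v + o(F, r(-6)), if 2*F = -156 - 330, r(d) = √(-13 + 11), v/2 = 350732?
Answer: 2104391/3 + 3*I*√2 ≈ 7.0146e+5 + 4.2426*I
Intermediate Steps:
v = 701464 (v = 2*350732 = 701464)
r(d) = I*√2 (r(d) = √(-2) = I*√2)
F = -243 (F = (-156 - 330)/2 = (½)*(-486) = -243)
o(W, h) = -⅓ + 3*h (o(W, h) = -⅓ + ((h + h) + h) = -⅓ + (2*h + h) = -⅓ + 3*h)
v + o(F, r(-6)) = 701464 + (-⅓ + 3*(I*√2)) = 701464 + (-⅓ + 3*I*√2) = 2104391/3 + 3*I*√2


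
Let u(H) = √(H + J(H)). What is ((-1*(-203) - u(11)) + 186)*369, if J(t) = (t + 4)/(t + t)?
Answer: 143541 - 369*√5654/22 ≈ 1.4228e+5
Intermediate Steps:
J(t) = (4 + t)/(2*t) (J(t) = (4 + t)/((2*t)) = (4 + t)*(1/(2*t)) = (4 + t)/(2*t))
u(H) = √(H + (4 + H)/(2*H))
((-1*(-203) - u(11)) + 186)*369 = ((-1*(-203) - √(2 + 4*11 + 8/11)/2) + 186)*369 = ((203 - √(2 + 44 + 8*(1/11))/2) + 186)*369 = ((203 - √(2 + 44 + 8/11)/2) + 186)*369 = ((203 - √(514/11)/2) + 186)*369 = ((203 - √5654/11/2) + 186)*369 = ((203 - √5654/22) + 186)*369 = (389 - √5654/22)*369 = 143541 - 369*√5654/22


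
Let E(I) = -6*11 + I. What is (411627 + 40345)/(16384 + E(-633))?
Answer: 451972/15685 ≈ 28.816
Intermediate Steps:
E(I) = -66 + I
(411627 + 40345)/(16384 + E(-633)) = (411627 + 40345)/(16384 + (-66 - 633)) = 451972/(16384 - 699) = 451972/15685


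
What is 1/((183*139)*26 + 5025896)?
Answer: 1/5687258 ≈ 1.7583e-7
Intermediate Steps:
1/((183*139)*26 + 5025896) = 1/(25437*26 + 5025896) = 1/(661362 + 5025896) = 1/5687258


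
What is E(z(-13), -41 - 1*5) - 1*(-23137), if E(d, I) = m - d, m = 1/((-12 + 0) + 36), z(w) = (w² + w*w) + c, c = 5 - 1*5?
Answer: 547177/24 ≈ 22799.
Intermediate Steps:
c = 0 (c = 5 - 5 = 0)
z(w) = 2*w² (z(w) = (w² + w*w) + 0 = (w² + w²) + 0 = 2*w² + 0 = 2*w²)
m = 1/24 (m = 1/(-12 + 36) = 1/24 ≈ 0.041667)
E(d, I) = 1/24 - d
E(z(-13), -41 - 1*5) - 1*(-23137) = (1/24 - 2*(-13)²) - 1*(-23137) = (1/24 - 2*169) + 23137 = (1/24 - 1*338) + 23137 = (1/24 - 338) + 23137 = -8111/24 + 23137 = 547177/24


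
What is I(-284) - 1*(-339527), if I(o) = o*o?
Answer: 420183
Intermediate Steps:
I(o) = o²
I(-284) - 1*(-339527) = (-284)² - 1*(-339527) = 80656 + 339527 = 420183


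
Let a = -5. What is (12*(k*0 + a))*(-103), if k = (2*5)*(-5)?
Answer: 6180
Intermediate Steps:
k = -50 (k = 10*(-5) = -50)
(12*(k*0 + a))*(-103) = (12*(-50*0 - 5))*(-103) = (12*(0 - 5))*(-103) = (12*(-5))*(-103) = -60*(-103) = 6180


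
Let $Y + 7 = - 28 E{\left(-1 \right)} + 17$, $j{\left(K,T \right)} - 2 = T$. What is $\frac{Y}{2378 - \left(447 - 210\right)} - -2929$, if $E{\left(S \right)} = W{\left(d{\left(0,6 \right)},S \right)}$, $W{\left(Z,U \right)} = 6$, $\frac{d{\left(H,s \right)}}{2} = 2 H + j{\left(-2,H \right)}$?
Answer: $\frac{6270831}{2141} \approx 2928.9$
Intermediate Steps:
$j{\left(K,T \right)} = 2 + T$
$d{\left(H,s \right)} = 4 + 6 H$ ($d{\left(H,s \right)} = 2 \left(2 H + \left(2 + H\right)\right) = 2 \left(2 + 3 H\right) = 4 + 6 H$)
$E{\left(S \right)} = 6$
$Y = -158$ ($Y = -7 + \left(\left(-28\right) 6 + 17\right) = -7 + \left(-168 + 17\right) = -7 - 151 = -158$)
$\frac{Y}{2378 - \left(447 - 210\right)} - -2929 = - \frac{158}{2378 - \left(447 - 210\right)} - -2929 = - \frac{158}{2378 - 237} + 2929 = - \frac{158}{2141} + 2929 = \frac{6270831}{2141}$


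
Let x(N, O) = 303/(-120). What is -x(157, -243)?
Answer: 101/40 ≈ 2.5250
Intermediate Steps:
x(N, O) = -101/40 (x(N, O) = 303*(-1/120) = -101/40)
-x(157, -243) = -1*(-101/40) = 101/40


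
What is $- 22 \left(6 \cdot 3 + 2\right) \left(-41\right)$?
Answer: $18040$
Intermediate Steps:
$- 22 \left(6 \cdot 3 + 2\right) \left(-41\right) = - 22 \left(18 + 2\right) \left(-41\right) = \left(-22\right) 20 \left(-41\right) = \left(-440\right) \left(-41\right) = 18040$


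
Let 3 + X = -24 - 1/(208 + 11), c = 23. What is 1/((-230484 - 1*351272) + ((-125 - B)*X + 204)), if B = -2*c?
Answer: -219/126892682 ≈ -1.7259e-6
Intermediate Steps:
B = -46 (B = -2*23 = -46)
X = -5914/219 (X = -3 + (-24 - 1/(208 + 11)) = -3 + (-24 - 1/219) = -3 - 5257/219 = -5914/219 ≈ -27.005)
1/((-230484 - 1*351272) + ((-125 - B)*X + 204)) = 1/((-230484 - 1*351272) + ((-125 - 1*(-46))*(-5914/219) + 204)) = 1/((-230484 - 351272) + ((-125 + 46)*(-5914/219) + 204)) = 1/(-581756 + (-79*(-5914/219) + 204)) = 1/(-581756 + (467206/219 + 204)) = 1/(-581756 + 511882/219) = 1/(-126892682/219) = -219/126892682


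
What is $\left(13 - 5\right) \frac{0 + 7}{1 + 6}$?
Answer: $8$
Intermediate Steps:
$\left(13 - 5\right) \frac{0 + 7}{1 + 6} = 8 \cdot \frac{7}{7} = 8 \cdot 7 \cdot \frac{1}{7} = 8 \cdot 1 = 8$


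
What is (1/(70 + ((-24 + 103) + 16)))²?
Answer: 1/27225 ≈ 3.6731e-5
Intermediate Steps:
(1/(70 + ((-24 + 103) + 16)))² = (1/(70 + (79 + 16)))² = (1/(70 + 95))² = (1/165)² = 1/27225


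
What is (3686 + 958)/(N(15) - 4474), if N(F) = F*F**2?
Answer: -4644/1099 ≈ -4.2257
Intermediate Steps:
N(F) = F**3
(3686 + 958)/(N(15) - 4474) = (3686 + 958)/(15**3 - 4474) = 4644/(3375 - 4474) = 4644/(-1099) = 4644*(-1/1099) = -4644/1099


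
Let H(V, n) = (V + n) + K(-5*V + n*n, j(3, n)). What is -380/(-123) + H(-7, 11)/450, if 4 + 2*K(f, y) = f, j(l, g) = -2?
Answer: 6028/1845 ≈ 3.2672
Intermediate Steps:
K(f, y) = -2 + f/2
H(V, n) = -2 + n + n²/2 - 3*V/2 (H(V, n) = (V + n) + (-2 + (-5*V + n*n)/2) = (V + n) + (-2 + (-5*V + n²)/2) = (V + n) + (-2 + (n² - 5*V)/2) = (V + n) + (-2 + (n²/2 - 5*V/2)) = (V + n) + (-2 + n²/2 - 5*V/2) = -2 + n + n²/2 - 3*V/2)
-380/(-123) + H(-7, 11)/450 = -380/(-123) + (-2 + 11 + (½)*11² - 3/2*(-7))/450 = -380*(-1/123) + (-2 + 11 + (½)*121 + 21/2)*(1/450) = 380/123 + (-2 + 11 + 121/2 + 21/2)*(1/450) = 380/123 + 80*(1/450) = 380/123 + 8/45 = 6028/1845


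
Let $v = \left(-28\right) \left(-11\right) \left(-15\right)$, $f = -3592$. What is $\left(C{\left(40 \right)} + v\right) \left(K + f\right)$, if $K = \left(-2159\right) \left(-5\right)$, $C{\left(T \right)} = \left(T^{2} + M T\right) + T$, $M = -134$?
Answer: $-60073020$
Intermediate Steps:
$C{\left(T \right)} = T^{2} - 133 T$ ($C{\left(T \right)} = \left(T^{2} - 134 T\right) + T = T^{2} - 133 T$)
$v = -4620$ ($v = 308 \left(-15\right) = -4620$)
$K = 10795$
$\left(C{\left(40 \right)} + v\right) \left(K + f\right) = \left(40 \left(-133 + 40\right) - 4620\right) \left(10795 - 3592\right) = \left(40 \left(-93\right) - 4620\right) 7203 = \left(-3720 - 4620\right) 7203 = \left(-8340\right) 7203 = -60073020$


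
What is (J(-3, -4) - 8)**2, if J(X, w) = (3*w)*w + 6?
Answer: 2116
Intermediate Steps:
J(X, w) = 6 + 3*w**2 (J(X, w) = 3*w**2 + 6 = 6 + 3*w**2)
(J(-3, -4) - 8)**2 = ((6 + 3*(-4)**2) - 8)**2 = ((6 + 3*16) - 8)**2 = ((6 + 48) - 8)**2 = (54 - 8)**2 = 46**2 = 2116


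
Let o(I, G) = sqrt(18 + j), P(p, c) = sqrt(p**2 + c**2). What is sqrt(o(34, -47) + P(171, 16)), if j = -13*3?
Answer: sqrt(sqrt(29497) + I*sqrt(21)) ≈ 13.106 + 0.1748*I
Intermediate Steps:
j = -39
P(p, c) = sqrt(c**2 + p**2)
o(I, G) = I*sqrt(21) (o(I, G) = sqrt(18 - 39) = sqrt(-21) = I*sqrt(21))
sqrt(o(34, -47) + P(171, 16)) = sqrt(I*sqrt(21) + sqrt(16**2 + 171**2)) = sqrt(I*sqrt(21) + sqrt(256 + 29241)) = sqrt(I*sqrt(21) + sqrt(29497)) = sqrt(sqrt(29497) + I*sqrt(21))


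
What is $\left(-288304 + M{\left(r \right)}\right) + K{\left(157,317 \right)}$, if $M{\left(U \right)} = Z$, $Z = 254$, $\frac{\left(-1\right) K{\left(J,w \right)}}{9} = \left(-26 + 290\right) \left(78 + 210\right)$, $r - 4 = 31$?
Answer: $-972338$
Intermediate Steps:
$r = 35$ ($r = 4 + 31 = 35$)
$K{\left(J,w \right)} = -684288$ ($K{\left(J,w \right)} = - 9 \left(-26 + 290\right) \left(78 + 210\right) = - 9 \cdot 264 \cdot 288 = \left(-9\right) 76032 = -684288$)
$M{\left(U \right)} = 254$
$\left(-288304 + M{\left(r \right)}\right) + K{\left(157,317 \right)} = \left(-288304 + 254\right) - 684288 = -288050 - 684288 = -972338$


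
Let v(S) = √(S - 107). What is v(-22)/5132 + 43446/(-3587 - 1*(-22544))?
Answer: 14482/6319 + I*√129/5132 ≈ 2.2918 + 0.0022131*I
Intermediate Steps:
v(S) = √(-107 + S)
v(-22)/5132 + 43446/(-3587 - 1*(-22544)) = √(-107 - 22)/5132 + 43446/(-3587 - 1*(-22544)) = √(-129)*(1/5132) + 43446/(-3587 + 22544) = (I*√129)*(1/5132) + 43446/18957 = I*√129/5132 + 43446*(1/18957) = I*√129/5132 + 14482/6319 = 14482/6319 + I*√129/5132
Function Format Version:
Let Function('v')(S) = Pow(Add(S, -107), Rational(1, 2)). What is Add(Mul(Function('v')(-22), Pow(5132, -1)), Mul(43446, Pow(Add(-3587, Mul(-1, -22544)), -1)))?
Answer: Add(Rational(14482, 6319), Mul(Rational(1, 5132), I, Pow(129, Rational(1, 2)))) ≈ Add(2.2918, Mul(0.0022131, I))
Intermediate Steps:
Function('v')(S) = Pow(Add(-107, S), Rational(1, 2))
Add(Mul(Function('v')(-22), Pow(5132, -1)), Mul(43446, Pow(Add(-3587, Mul(-1, -22544)), -1))) = Add(Mul(Pow(Add(-107, -22), Rational(1, 2)), Pow(5132, -1)), Mul(43446, Pow(Add(-3587, Mul(-1, -22544)), -1))) = Add(Mul(Pow(-129, Rational(1, 2)), Rational(1, 5132)), Mul(43446, Pow(Add(-3587, 22544), -1))) = Add(Mul(Mul(I, Pow(129, Rational(1, 2))), Rational(1, 5132)), Mul(43446, Pow(18957, -1))) = Add(Mul(Rational(1, 5132), I, Pow(129, Rational(1, 2))), Mul(43446, Rational(1, 18957))) = Add(Mul(Rational(1, 5132), I, Pow(129, Rational(1, 2))), Rational(14482, 6319)) = Add(Rational(14482, 6319), Mul(Rational(1, 5132), I, Pow(129, Rational(1, 2))))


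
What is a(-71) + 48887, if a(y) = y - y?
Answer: 48887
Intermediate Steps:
a(y) = 0
a(-71) + 48887 = 0 + 48887 = 48887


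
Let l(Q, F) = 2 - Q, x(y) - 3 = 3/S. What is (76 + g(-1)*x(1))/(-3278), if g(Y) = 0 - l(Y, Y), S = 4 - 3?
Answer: -29/1639 ≈ -0.017694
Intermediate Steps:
S = 1
x(y) = 6 (x(y) = 3 + 3/1 = 3 + 3*1 = 3 + 3 = 6)
g(Y) = -2 + Y (g(Y) = 0 - (2 - Y) = 0 + (-2 + Y) = -2 + Y)
(76 + g(-1)*x(1))/(-3278) = (76 + (-2 - 1)*6)/(-3278) = (76 - 3*6)*(-1/3278) = (76 - 18)*(-1/3278) = 58*(-1/3278) = -29/1639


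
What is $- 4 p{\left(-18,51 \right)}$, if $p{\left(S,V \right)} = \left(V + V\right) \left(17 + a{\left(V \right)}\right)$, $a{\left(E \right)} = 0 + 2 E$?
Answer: $-48552$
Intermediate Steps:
$a{\left(E \right)} = 2 E$
$p{\left(S,V \right)} = 2 V \left(17 + 2 V\right)$ ($p{\left(S,V \right)} = \left(V + V\right) \left(17 + 2 V\right) = 2 V \left(17 + 2 V\right)$)
$- 4 p{\left(-18,51 \right)} = - 4 \cdot 2 \cdot 51 \left(17 + 2 \cdot 51\right) = - 4 \cdot 2 \cdot 51 \left(17 + 102\right) = - 4 \cdot 2 \cdot 51 \cdot 119 = \left(-4\right) 12138 = -48552$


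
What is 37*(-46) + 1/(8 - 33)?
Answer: -42551/25 ≈ -1702.0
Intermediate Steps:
37*(-46) + 1/(8 - 33) = -1702 + 1/(-25) = -1702 - 1/25 = -42551/25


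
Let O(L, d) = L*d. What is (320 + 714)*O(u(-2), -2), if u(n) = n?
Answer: 4136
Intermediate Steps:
(320 + 714)*O(u(-2), -2) = (320 + 714)*(-2*(-2)) = 1034*4 = 4136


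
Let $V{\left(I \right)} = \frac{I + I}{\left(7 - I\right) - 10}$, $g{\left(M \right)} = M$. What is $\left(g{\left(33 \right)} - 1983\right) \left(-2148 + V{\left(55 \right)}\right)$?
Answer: $\frac{121576650}{29} \approx 4.1923 \cdot 10^{6}$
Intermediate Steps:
$V{\left(I \right)} = \frac{2 I}{-3 - I}$
$\left(g{\left(33 \right)} - 1983\right) \left(-2148 + V{\left(55 \right)}\right) = \left(33 - 1983\right) \left(-2148 - \frac{110}{3 + 55}\right) = - 1950 \left(-2148 - \frac{110}{58}\right) = - 1950 \left(-2148 - 110 \cdot \frac{1}{58}\right) = - 1950 \left(-2148 - \frac{55}{29}\right) = \left(-1950\right) \left(- \frac{62347}{29}\right) = \frac{121576650}{29}$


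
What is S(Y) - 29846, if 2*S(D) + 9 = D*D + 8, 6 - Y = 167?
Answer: -16886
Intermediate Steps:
Y = -161 (Y = 6 - 1*167 = 6 - 167 = -161)
S(D) = -½ + D²/2 (S(D) = -9/2 + (D*D + 8)/2 = -9/2 + (D² + 8)/2 = -9/2 + (8 + D²)/2 = -9/2 + (4 + D²/2) = -½ + D²/2)
S(Y) - 29846 = (-½ + (½)*(-161)²) - 29846 = (-½ + (½)*25921) - 29846 = (-½ + 25921/2) - 29846 = 12960 - 29846 = -16886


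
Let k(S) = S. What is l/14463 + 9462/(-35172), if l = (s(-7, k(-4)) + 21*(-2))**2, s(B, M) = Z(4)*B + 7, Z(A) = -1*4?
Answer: -7506971/28260702 ≈ -0.26563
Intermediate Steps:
Z(A) = -4
s(B, M) = 7 - 4*B (s(B, M) = -4*B + 7 = 7 - 4*B)
l = 49 (l = ((7 - 4*(-7)) + 21*(-2))**2 = ((7 + 28) - 42)**2 = (35 - 42)**2 = (-7)**2 = 49)
l/14463 + 9462/(-35172) = 49/14463 + 9462/(-35172) = 49*(1/14463) + 9462*(-1/35172) = 49/14463 - 1577/5862 = -7506971/28260702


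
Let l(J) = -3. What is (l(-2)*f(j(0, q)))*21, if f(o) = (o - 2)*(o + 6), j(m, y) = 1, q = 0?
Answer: 441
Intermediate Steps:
f(o) = (-2 + o)*(6 + o)
(l(-2)*f(j(0, q)))*21 = -3*(-12 + 1² + 4*1)*21 = -3*(-12 + 1 + 4)*21 = -3*(-7)*21 = 21*21 = 441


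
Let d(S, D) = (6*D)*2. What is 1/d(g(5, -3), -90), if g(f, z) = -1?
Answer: -1/1080 ≈ -0.00092593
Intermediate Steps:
d(S, D) = 12*D
1/d(g(5, -3), -90) = 1/(12*(-90)) = 1/(-1080) = -1/1080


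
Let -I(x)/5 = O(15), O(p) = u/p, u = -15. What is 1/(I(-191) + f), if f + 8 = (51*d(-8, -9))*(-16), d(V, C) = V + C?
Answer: 1/13869 ≈ 7.2103e-5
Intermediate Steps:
d(V, C) = C + V
O(p) = -15/p
I(x) = 5 (I(x) = -(-75)/15 = -5*(-1) = 5)
f = 13864 (f = -8 + (51*(-9 - 8))*(-16) = -8 + (51*(-17))*(-16) = -8 - 867*(-16) = -8 + 13872 = 13864)
1/(I(-191) + f) = 1/(5 + 13864) = 1/13869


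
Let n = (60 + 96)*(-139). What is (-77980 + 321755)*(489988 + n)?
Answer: 114160807600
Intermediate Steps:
n = -21684 (n = 156*(-139) = -21684)
(-77980 + 321755)*(489988 + n) = (-77980 + 321755)*(489988 - 21684) = 243775*468304 = 114160807600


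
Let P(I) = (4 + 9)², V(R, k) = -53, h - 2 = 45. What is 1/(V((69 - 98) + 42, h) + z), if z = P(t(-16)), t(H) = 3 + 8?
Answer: 1/116 ≈ 0.0086207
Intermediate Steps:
t(H) = 11
h = 47 (h = 2 + 45 = 47)
P(I) = 169 (P(I) = 13² = 169)
z = 169
1/(V((69 - 98) + 42, h) + z) = 1/(-53 + 169) = 1/116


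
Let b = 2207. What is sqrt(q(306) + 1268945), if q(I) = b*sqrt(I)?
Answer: sqrt(1268945 + 6621*sqrt(34)) ≈ 1143.5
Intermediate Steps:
q(I) = 2207*sqrt(I)
sqrt(q(306) + 1268945) = sqrt(2207*sqrt(306) + 1268945) = sqrt(2207*(3*sqrt(34)) + 1268945) = sqrt(6621*sqrt(34) + 1268945) = sqrt(1268945 + 6621*sqrt(34))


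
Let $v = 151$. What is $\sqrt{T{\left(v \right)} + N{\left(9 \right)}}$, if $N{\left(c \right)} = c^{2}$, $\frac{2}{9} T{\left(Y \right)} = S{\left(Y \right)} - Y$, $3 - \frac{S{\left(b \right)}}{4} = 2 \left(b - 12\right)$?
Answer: $\frac{9 i \sqrt{274}}{2} \approx 74.488 i$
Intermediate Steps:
$S{\left(b \right)} = 108 - 8 b$ ($S{\left(b \right)} = 12 - 4 \cdot 2 \left(b - 12\right) = 12 - 4 \cdot 2 \left(-12 + b\right) = 12 - 4 \left(-24 + 2 b\right) = 12 - \left(-96 + 8 b\right) = 108 - 8 b$)
$T{\left(Y \right)} = 486 - \frac{81 Y}{2}$ ($T{\left(Y \right)} = \frac{9 \left(\left(108 - 8 Y\right) - Y\right)}{2} = \frac{9 \left(108 - 9 Y\right)}{2} = 486 - \frac{81 Y}{2}$)
$\sqrt{T{\left(v \right)} + N{\left(9 \right)}} = \sqrt{\left(486 - \frac{12231}{2}\right) + 9^{2}} = \sqrt{\left(486 - \frac{12231}{2}\right) + 81} = \sqrt{- \frac{11259}{2} + 81} = \sqrt{- \frac{11097}{2}} = \frac{9 i \sqrt{274}}{2}$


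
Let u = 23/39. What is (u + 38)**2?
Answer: 2265025/1521 ≈ 1489.2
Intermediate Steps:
u = 23/39 (u = 23*(1/39) = 23/39 ≈ 0.58974)
(u + 38)**2 = (23/39 + 38)**2 = (1505/39)**2 = 2265025/1521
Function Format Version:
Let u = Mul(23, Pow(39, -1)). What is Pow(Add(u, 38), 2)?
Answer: Rational(2265025, 1521) ≈ 1489.2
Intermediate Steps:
u = Rational(23, 39) (u = Mul(23, Rational(1, 39)) = Rational(23, 39) ≈ 0.58974)
Pow(Add(u, 38), 2) = Pow(Add(Rational(23, 39), 38), 2) = Pow(Rational(1505, 39), 2) = Rational(2265025, 1521)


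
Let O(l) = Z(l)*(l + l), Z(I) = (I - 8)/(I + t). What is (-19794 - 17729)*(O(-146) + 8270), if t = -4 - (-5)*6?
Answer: -4443811367/15 ≈ -2.9625e+8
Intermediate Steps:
t = 26 (t = -4 - 1*(-30) = -4 + 30 = 26)
Z(I) = (-8 + I)/(26 + I) (Z(I) = (I - 8)/(I + 26) = (-8 + I)/(26 + I))
O(l) = 2*l*(-8 + l)/(26 + l) (O(l) = ((-8 + l)/(26 + l))*(l + l) = ((-8 + l)/(26 + l))*(2*l) = 2*l*(-8 + l)/(26 + l))
(-19794 - 17729)*(O(-146) + 8270) = (-19794 - 17729)*(2*(-146)*(-8 - 146)/(26 - 146) + 8270) = -37523*(2*(-146)*(-154)/(-120) + 8270) = -37523*(2*(-146)*(-1/120)*(-154) + 8270) = -37523*(-5621/15 + 8270) = -37523*118429/15 = -4443811367/15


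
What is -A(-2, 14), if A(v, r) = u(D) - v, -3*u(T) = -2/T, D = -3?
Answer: -16/9 ≈ -1.7778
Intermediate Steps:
u(T) = 2/(3*T) (u(T) = -(-2)/(3*T) = 2/(3*T))
A(v, r) = -2/9 - v (A(v, r) = (⅔)/(-3) - v = (⅔)*(-⅓) - v = -2/9 - v)
-A(-2, 14) = -(-2/9 - 1*(-2)) = -(-2/9 + 2) = -1*16/9 = -16/9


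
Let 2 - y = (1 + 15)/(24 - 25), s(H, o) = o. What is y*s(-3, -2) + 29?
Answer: -7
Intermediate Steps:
y = 18 (y = 2 - (1 + 15)/(24 - 25) = 2 - 16/(-1) = 2 - 16*(-1) = 2 - 1*(-16) = 2 + 16 = 18)
y*s(-3, -2) + 29 = 18*(-2) + 29 = -36 + 29 = -7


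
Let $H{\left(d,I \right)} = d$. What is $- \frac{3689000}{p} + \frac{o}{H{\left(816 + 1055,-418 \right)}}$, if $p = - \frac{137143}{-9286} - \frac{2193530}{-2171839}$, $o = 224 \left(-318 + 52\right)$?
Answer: $- \frac{19888400750054079184}{85056097161021} \approx -2.3383 \cdot 10^{5}$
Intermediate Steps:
$o = -59584$ ($o = 224 \left(-266\right) = -59584$)
$p = \frac{318221635557}{20167696954}$ ($p = \left(-137143\right) \left(- \frac{1}{9286}\right) - - \frac{2193530}{2171839} = \frac{137143}{9286} + \frac{2193530}{2171839} = \frac{318221635557}{20167696954} \approx 15.779$)
$- \frac{3689000}{p} + \frac{o}{H{\left(816 + 1055,-418 \right)}} = - \frac{3689000}{\frac{318221635557}{20167696954}} - \frac{59584}{816 + 1055} = \left(-3689000\right) \frac{20167696954}{318221635557} - \frac{59584}{1871} = - \frac{10628376294758000}{45460233651} - \frac{59584}{1871} = - \frac{19888400750054079184}{85056097161021}$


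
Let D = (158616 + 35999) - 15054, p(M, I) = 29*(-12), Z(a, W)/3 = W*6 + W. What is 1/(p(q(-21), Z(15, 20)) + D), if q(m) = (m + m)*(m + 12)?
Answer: 1/179213 ≈ 5.5800e-6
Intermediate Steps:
q(m) = 2*m*(12 + m) (q(m) = (2*m)*(12 + m) = 2*m*(12 + m))
Z(a, W) = 21*W (Z(a, W) = 3*(W*6 + W) = 3*(6*W + W) = 3*(7*W) = 21*W)
p(M, I) = -348
D = 179561 (D = 194615 - 15054 = 179561)
1/(p(q(-21), Z(15, 20)) + D) = 1/(-348 + 179561) = 1/179213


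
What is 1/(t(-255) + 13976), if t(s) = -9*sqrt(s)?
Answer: 13976/195349231 + 9*I*sqrt(255)/195349231 ≈ 7.1544e-5 + 7.357e-7*I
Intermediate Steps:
1/(t(-255) + 13976) = 1/(-9*I*sqrt(255) + 13976) = 1/(13976 - 9*I*sqrt(255))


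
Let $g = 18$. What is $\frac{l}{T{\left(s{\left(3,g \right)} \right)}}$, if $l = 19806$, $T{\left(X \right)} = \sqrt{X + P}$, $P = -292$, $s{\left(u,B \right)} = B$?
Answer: $- \frac{9903 i \sqrt{274}}{137} \approx - 1196.5 i$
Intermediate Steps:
$T{\left(X \right)} = \sqrt{-292 + X}$ ($T{\left(X \right)} = \sqrt{X - 292} = \sqrt{-292 + X}$)
$\frac{l}{T{\left(s{\left(3,g \right)} \right)}} = \frac{19806}{\sqrt{-292 + 18}} = \frac{19806}{\sqrt{-274}} = \frac{19806}{i \sqrt{274}} = 19806 \left(- \frac{i \sqrt{274}}{274}\right) = - \frac{9903 i \sqrt{274}}{137}$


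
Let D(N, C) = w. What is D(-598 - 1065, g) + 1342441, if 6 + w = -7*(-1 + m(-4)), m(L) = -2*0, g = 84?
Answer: 1342442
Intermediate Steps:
m(L) = 0
w = 1 (w = -6 - 7*(-1 + 0) = -6 - 7*(-1) = -6 + 7 = 1)
D(N, C) = 1
D(-598 - 1065, g) + 1342441 = 1 + 1342441 = 1342442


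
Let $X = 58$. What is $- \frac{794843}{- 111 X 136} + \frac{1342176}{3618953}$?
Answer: $\frac{4051665815347}{3168639440304} \approx 1.2787$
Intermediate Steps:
$- \frac{794843}{- 111 X 136} + \frac{1342176}{3618953} = - \frac{794843}{\left(-111\right) 58 \cdot 136} + \frac{1342176}{3618953} = - \frac{794843}{\left(-6438\right) 136} + 1342176 \cdot \frac{1}{3618953} = - \frac{794843}{-875568} + \frac{1342176}{3618953} = \left(-794843\right) \left(- \frac{1}{875568}\right) + \frac{1342176}{3618953} = \frac{794843}{875568} + \frac{1342176}{3618953} = \frac{4051665815347}{3168639440304}$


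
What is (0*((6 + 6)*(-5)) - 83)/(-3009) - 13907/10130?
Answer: -41005373/30481170 ≈ -1.3453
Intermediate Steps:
(0*((6 + 6)*(-5)) - 83)/(-3009) - 13907/10130 = (0*(12*(-5)) - 83)*(-1/3009) - 13907*1/10130 = (0*(-60) - 83)*(-1/3009) - 13907/10130 = (0 - 83)*(-1/3009) - 13907/10130 = -83*(-1/3009) - 13907/10130 = 83/3009 - 13907/10130 = -41005373/30481170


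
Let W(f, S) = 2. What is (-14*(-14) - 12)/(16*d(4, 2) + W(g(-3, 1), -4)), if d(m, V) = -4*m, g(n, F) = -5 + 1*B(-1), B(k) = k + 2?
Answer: -92/127 ≈ -0.72441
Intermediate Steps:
B(k) = 2 + k
g(n, F) = -4 (g(n, F) = -5 + 1*(2 - 1) = -5 + 1*1 = -5 + 1 = -4)
(-14*(-14) - 12)/(16*d(4, 2) + W(g(-3, 1), -4)) = (-14*(-14) - 12)/(16*(-4*4) + 2) = (196 - 12)/(16*(-16) + 2) = 184/(-256 + 2) = 184/(-254) = 184*(-1/254) = -92/127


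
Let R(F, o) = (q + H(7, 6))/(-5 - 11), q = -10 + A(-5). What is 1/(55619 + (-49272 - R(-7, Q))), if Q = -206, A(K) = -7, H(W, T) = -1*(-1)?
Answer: 1/6346 ≈ 0.00015758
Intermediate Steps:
H(W, T) = 1
q = -17 (q = -10 - 7 = -17)
R(F, o) = 1 (R(F, o) = (-17 + 1)/(-5 - 11) = -16/(-16) = -16*(-1/16) = 1)
1/(55619 + (-49272 - R(-7, Q))) = 1/(55619 + (-49272 - 1*1)) = 1/(55619 + (-49272 - 1)) = 1/(55619 - 49273) = 1/6346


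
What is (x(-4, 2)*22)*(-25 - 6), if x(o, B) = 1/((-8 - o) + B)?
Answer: 341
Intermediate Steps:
x(o, B) = 1/(-8 + B - o)
(x(-4, 2)*22)*(-25 - 6) = (-1/(8 - 4 - 1*2)*22)*(-25 - 6) = (-1/(8 - 4 - 2)*22)*(-31) = (-1/2*22)*(-31) = (-1*½*22)*(-31) = -½*22*(-31) = -11*(-31) = 341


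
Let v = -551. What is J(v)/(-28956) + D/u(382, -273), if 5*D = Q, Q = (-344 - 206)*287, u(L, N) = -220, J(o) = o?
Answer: 218723/1524 ≈ 143.52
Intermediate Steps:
Q = -157850 (Q = -550*287 = -157850)
D = -31570 (D = (1/5)*(-157850) = -31570)
J(v)/(-28956) + D/u(382, -273) = -551/(-28956) - 31570/(-220) = -551*(-1/28956) - 31570*(-1/220) = 29/1524 + 287/2 = 218723/1524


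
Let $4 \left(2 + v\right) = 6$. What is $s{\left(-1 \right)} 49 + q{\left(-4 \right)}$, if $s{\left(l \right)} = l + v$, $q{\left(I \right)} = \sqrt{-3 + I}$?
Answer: $- \frac{147}{2} + i \sqrt{7} \approx -73.5 + 2.6458 i$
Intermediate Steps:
$v = - \frac{1}{2}$ ($v = -2 + \frac{1}{4} \cdot 6 = -2 + \frac{3}{2} = - \frac{1}{2} \approx -0.5$)
$s{\left(l \right)} = - \frac{1}{2} + l$ ($s{\left(l \right)} = l - \frac{1}{2} = - \frac{1}{2} + l$)
$s{\left(-1 \right)} 49 + q{\left(-4 \right)} = \left(- \frac{1}{2} - 1\right) 49 + \sqrt{-3 - 4} = \left(- \frac{3}{2}\right) 49 + \sqrt{-7} = - \frac{147}{2} + i \sqrt{7}$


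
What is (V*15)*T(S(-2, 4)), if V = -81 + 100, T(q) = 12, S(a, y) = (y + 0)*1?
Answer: 3420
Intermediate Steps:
S(a, y) = y (S(a, y) = y*1 = y)
V = 19
(V*15)*T(S(-2, 4)) = (19*15)*12 = 285*12 = 3420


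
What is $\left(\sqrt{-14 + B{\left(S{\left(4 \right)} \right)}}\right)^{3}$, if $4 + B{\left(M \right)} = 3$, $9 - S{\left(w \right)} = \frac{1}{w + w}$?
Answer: $- 15 i \sqrt{15} \approx - 58.095 i$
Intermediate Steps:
$S{\left(w \right)} = 9 - \frac{1}{2 w}$ ($S{\left(w \right)} = 9 - \frac{1}{w + w} = 9 - \frac{1}{2 w}$)
$B{\left(M \right)} = -1$ ($B{\left(M \right)} = -4 + 3 = -1$)
$\left(\sqrt{-14 + B{\left(S{\left(4 \right)} \right)}}\right)^{3} = \left(\sqrt{-14 - 1}\right)^{3} = \left(\sqrt{-15}\right)^{3} = \left(i \sqrt{15}\right)^{3} = - 15 i \sqrt{15}$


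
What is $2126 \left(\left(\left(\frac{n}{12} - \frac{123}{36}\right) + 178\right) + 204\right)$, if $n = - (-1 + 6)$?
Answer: $\frac{2411947}{3} \approx 8.0398 \cdot 10^{5}$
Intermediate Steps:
$n = -5$ ($n = \left(-1\right) 5 = -5$)
$2126 \left(\left(\left(\frac{n}{12} - \frac{123}{36}\right) + 178\right) + 204\right) = 2126 \left(\left(\left(- \frac{5}{12} - \frac{123}{36}\right) + 178\right) + 204\right) = 2126 \left(\left(\left(\left(-5\right) \frac{1}{12} - \frac{41}{12}\right) + 178\right) + 204\right) = 2126 \left(\left(\left(- \frac{5}{12} - \frac{41}{12}\right) + 178\right) + 204\right) = 2126 \left(\left(- \frac{23}{6} + 178\right) + 204\right) = 2126 \left(\frac{1045}{6} + 204\right) = 2126 \cdot \frac{2269}{6} = \frac{2411947}{3}$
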